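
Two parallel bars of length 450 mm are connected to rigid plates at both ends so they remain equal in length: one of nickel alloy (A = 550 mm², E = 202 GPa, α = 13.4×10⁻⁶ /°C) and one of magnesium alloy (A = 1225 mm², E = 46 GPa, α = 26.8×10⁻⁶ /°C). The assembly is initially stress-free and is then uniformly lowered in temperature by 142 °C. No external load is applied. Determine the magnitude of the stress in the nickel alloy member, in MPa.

Both members must finish at the same length. With the larger α, the magnesium alloy tends to over-contract; the plates restrain it, putting the magnesium alloy in tension and the nickel alloy in compression. With no external load the two internal forces are equal and opposite, magnitude P.
Equating the net (thermal + elastic) strains gives |α₁ − α₂|·ΔT = P·[1/(A₁E₁) + 1/(A₂E₂)].
|α₁ − α₂|·ΔT = 13.4×10⁻⁶ × 142 = 0.001903.
1/(A₁E₁) + 1/(A₂E₂) = 1/(550×202×10³) + 1/(1225×46×10³) = 2.675×10⁻⁸ N⁻¹.
So P = 0.001903 / 2.675×10⁻⁸ = 71.14 kN.
σ_{nickel alloy} = P/A₁ = 71140/550 = 129.3 MPa, compressive.

σ ≈ 129 MPa (compressive)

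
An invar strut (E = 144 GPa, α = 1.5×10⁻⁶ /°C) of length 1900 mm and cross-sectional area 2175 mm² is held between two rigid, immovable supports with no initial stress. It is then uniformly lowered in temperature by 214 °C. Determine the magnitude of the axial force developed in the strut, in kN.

Full restraint means ε = 0, so the stress is σ = EαΔT = 144×10³ × 1.5×10⁻⁶ × 214 = 46.22 MPa.
Axial force P = σA = 46.22 × 2175 = 100500 N = 100.5 kN, tensile.

P ≈ 101 kN (tensile)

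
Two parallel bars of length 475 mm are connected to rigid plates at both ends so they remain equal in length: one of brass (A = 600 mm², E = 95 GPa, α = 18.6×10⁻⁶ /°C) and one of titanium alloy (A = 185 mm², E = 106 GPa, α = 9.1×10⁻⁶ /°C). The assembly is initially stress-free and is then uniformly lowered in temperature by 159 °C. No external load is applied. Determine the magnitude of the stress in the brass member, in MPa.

The brass has the larger α, so on cooling it would change length more than the titanium alloy if both were free. The rigid plates force a common final length, so the brass is put into tension and the titanium alloy into compression, with equal and opposite forces P (no external load).
Compatibility of the two members (thermal + elastic change equal): (α₁ − α₂)ΔT = P·[1/(A₁E₁) + 1/(A₂E₂)].
|α₁ − α₂|·ΔT = 9.5×10⁻⁶ × 159 = 0.001511.
1/(A₁E₁) + 1/(A₂E₂) = 1/(600×95×10³) + 1/(185×106×10³) = 6.854×10⁻⁸ N⁻¹.
P = 0.001511 / 6.854×10⁻⁸ = 22040 N = 22.04 kN.
σ_{brass} = P/A₁ = 22040/600 = 36.73 MPa, tensile.

σ ≈ 36.7 MPa (tensile)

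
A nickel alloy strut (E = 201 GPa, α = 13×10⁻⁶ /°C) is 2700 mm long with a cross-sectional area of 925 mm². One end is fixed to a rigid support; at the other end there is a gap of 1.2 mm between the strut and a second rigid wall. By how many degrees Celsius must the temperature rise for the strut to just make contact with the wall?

The gap closes when αΔT L = 1.2 mm, since the strut is still unstressed at that instant.
ΔT = 1.2 / (13×10⁻⁶ × 2700) = 34.19 °C.

ΔT ≈ 34.2 °C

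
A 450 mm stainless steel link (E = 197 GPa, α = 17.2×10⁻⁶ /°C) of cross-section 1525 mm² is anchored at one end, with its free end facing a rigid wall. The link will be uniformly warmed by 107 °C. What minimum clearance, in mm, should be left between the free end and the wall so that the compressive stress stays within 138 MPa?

g ≈ 0.513 mm

Free expansion if unrestrained: δ_free = αΔT L = 17.2×10⁻⁶ × 107 × 450 = 0.8282 mm.
A stress of 138 MPa corresponds to the wall pushing the link back by σL/E = 138×450/(197×10³) = 0.3152 mm.
So the gap has to take up the difference, g_min = δ_free − σL/E = 0.8282 − 0.3152 = 0.513 mm.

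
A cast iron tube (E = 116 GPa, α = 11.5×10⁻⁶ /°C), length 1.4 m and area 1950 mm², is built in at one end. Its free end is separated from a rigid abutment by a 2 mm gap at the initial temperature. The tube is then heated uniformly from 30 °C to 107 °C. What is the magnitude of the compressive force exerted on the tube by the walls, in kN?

Unrestrained expansion: δ_free = αΔT L = 11.5×10⁻⁶ × 77 × 1400 = 1.24 mm.
This is smaller than the 2 mm clearance, so the tube expands freely without reaching the stop — the stress is zero.

P ≈ 0 kN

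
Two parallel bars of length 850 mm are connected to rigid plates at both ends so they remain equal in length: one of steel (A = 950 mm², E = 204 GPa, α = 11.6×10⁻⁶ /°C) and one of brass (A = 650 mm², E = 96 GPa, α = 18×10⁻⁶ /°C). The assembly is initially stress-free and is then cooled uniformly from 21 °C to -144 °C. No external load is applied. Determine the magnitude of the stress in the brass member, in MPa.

σ ≈ 76.7 MPa (tensile)

Both members must finish at the same length. With the larger α, the brass tends to over-contract; the plates restrain it, putting the brass in tension and the steel in compression. With no external load the two internal forces are equal and opposite, magnitude P.
Compatibility of the two members (thermal + elastic change equal): (α₁ − α₂)ΔT = P·[1/(A₁E₁) + 1/(A₂E₂)].
|α₁ − α₂|·ΔT = 6.4×10⁻⁶ × 165 = 0.001056.
1/(A₁E₁) + 1/(A₂E₂) = 1/(950×204×10³) + 1/(650×96×10³) = 2.119×10⁻⁸ N⁻¹.
P = 0.001056 / 2.119×10⁻⁸ = 49850 N = 49.85 kN.
σ_{brass} = P/A₂ = 49850/650 = 76.68 MPa, tensile.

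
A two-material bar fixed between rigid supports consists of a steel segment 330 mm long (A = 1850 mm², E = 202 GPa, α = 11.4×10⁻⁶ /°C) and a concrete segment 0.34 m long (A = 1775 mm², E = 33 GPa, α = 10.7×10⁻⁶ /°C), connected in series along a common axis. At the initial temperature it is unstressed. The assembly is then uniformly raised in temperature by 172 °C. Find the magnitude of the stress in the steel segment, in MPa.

σ ≈ 103 MPa (compressive)

With the walls removed the bar would change length by δ_free = Σ αᵢΔT Lᵢ = 11.4×10⁻⁶×172×330 + 10.7×10⁻⁶×172×340 = 1.273 mm.
The rigid supports impose zero overall length change; the single axial force P common to all segments must satisfy P Σ Lᵢ/(AᵢEᵢ) = δ_free.
The series flexibility is Σ Lᵢ/(AᵢEᵢ) = 330/(1850×202×10³) + 340/(1775×33×10³) = 6.688×10⁻⁶ mm/N.
Hence P = δ_free / Σ(L/AE) = 1.273/6.688×10⁻⁶ = 190.3 kN (compressive).
σ_{steel} = P / A = 190300 / 1850 = 102.9 MPa.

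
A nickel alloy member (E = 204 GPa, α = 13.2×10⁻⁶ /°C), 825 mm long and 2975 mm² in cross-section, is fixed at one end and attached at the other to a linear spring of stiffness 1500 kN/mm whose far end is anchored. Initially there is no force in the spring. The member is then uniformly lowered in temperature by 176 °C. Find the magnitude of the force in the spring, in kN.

P ≈ 946 kN

If the spring were absent the member would shorten by αΔT L = 13.2×10⁻⁶ × 176 × 825 = 1.917 mm.
Let P be the tensile force in the spring. The member extends elastically by PL/(AE) and the spring stretches by P/k; together these equal δ_free.
So P = δ_free / [L/(AE) + 1/k] = 1.917 / [ 825/(2975×204×10³) + 1/(1500×10³) ].
P = 1.917 / 2.026×10⁻⁶ = 946000 N.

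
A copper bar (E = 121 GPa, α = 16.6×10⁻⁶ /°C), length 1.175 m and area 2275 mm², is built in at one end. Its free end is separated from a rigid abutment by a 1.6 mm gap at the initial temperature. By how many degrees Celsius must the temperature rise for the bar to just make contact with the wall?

Contact occurs when the free expansion equals the gap: αΔT L = 1.6 mm.
So ΔT = g/(αL) = 1.6/(16.6×10⁻⁶ × 1175) = 82.03 °C.

ΔT ≈ 82 °C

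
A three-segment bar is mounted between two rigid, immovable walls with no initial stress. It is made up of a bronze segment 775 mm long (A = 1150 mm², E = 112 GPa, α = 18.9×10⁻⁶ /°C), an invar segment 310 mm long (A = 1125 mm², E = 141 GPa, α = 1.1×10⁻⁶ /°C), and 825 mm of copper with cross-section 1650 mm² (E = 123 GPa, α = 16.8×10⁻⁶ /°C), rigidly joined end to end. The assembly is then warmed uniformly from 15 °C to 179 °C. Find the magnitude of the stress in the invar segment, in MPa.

σ ≈ 349 MPa (compressive)

Free thermal expansion of the whole bar: Σ αᵢΔT Lᵢ = 18.9×10⁻⁶×164×775 + 1.1×10⁻⁶×164×310 + 16.8×10⁻⁶×164×825 = 4.731 mm.
Since the ends are fixed, an axial force P builds up, equal in every segment, with P · Σ Lᵢ/(AᵢEᵢ) = δ_free.
The series flexibility is Σ Lᵢ/(AᵢEᵢ) = 775/(1150×112×10³) + 310/(1125×141×10³) + 825/(1650×123×10³) = 1.204×10⁻⁵ mm/N.
Hence P = δ_free / Σ(L/AE) = 4.731/1.204×10⁻⁵ = 393.1 kN (compressive).
σ_{invar} = P / A = 393100 / 1125 = 349.4 MPa.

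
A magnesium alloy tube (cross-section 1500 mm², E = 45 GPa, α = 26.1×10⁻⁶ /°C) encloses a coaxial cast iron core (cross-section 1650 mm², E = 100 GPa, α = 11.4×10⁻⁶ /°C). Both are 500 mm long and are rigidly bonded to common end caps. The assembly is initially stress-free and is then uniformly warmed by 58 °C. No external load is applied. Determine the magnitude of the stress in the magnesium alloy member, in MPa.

σ ≈ 27.2 MPa (compressive)

Both members must finish at the same length. With the larger α, the magnesium alloy tends to over-expand; the plates restrain it, putting the magnesium alloy in compression and the cast iron in tension. With no external load the two internal forces are equal and opposite, magnitude P.
Compatibility of the two members (thermal + elastic change equal): (α₁ − α₂)ΔT = P·[1/(A₁E₁) + 1/(A₂E₂)].
|α₁ − α₂|·ΔT = 14.7×10⁻⁶ × 58 = 0.0008526.
1/(A₁E₁) + 1/(A₂E₂) = 1/(1500×45×10³) + 1/(1650×100×10³) = 2.088×10⁻⁸ N⁻¹.
P = 0.0008526 / 2.088×10⁻⁸ = 40840 N = 40.84 kN.
σ_{magnesium alloy} = P/A₁ = 40840/1500 = 27.23 MPa, compressive.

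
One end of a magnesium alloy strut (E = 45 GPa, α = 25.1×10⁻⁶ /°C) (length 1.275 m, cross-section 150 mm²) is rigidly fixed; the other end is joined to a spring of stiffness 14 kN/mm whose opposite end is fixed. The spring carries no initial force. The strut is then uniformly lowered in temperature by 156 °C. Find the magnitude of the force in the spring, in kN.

Free thermal contraction: δ_free = αΔT L = 25.1×10⁻⁶ × 156 × 1275 = 4.992 mm.
Let P be the tensile force in the spring. The strut extends elastically by PL/(AE) and the spring stretches by P/k; together these equal δ_free.
P [ L/(AE) + 1/k ] = δ_free → P [ 1275/(150×45×10³) + 1/(14×10³) ] = 4.992.
P = 4.992 / 0.0002603 = 19180 N.

P ≈ 19.2 kN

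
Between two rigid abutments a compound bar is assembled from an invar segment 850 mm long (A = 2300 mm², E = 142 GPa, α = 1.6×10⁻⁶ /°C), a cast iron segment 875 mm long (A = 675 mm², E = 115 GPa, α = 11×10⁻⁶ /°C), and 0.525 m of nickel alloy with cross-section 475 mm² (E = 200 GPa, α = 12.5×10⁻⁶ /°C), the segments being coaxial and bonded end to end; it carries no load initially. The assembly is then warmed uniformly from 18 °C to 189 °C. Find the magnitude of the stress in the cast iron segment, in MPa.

If the supports were absent, the total length change would be Σ αᵢΔT Lᵢ = 1.6×10⁻⁶×171×850 + 11×10⁻⁶×171×875 + 12.5×10⁻⁶×171×525 = 3.001 mm.
Since the ends are fixed, an axial force P builds up, equal in every segment, with P · Σ Lᵢ/(AᵢEᵢ) = δ_free.
The series flexibility is Σ Lᵢ/(AᵢEᵢ) = 850/(2300×142×10³) + 875/(675×115×10³) + 525/(475×200×10³) = 1.94×10⁻⁵ mm/N.
Hence P = δ_free / Σ(L/AE) = 3.001/1.94×10⁻⁵ = 154.7 kN (compressive).
σ_{cast iron} = P / A = 154700 / 675 = 229.1 MPa.

σ ≈ 229 MPa (compressive)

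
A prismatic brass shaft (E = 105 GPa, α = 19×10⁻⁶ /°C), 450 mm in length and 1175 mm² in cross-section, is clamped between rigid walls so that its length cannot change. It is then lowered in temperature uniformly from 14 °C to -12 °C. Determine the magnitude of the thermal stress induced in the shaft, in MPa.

The supports are rigid, so the total axial strain is zero. The restrained thermal strain is ε = αΔT = 19×10⁻⁶ × 26 = 494×10⁻⁶.
Hence σ = E·αΔT = 105×10³ × 494×10⁻⁶ = 51.87 MPa, tensile.

σ ≈ 51.9 MPa (tensile)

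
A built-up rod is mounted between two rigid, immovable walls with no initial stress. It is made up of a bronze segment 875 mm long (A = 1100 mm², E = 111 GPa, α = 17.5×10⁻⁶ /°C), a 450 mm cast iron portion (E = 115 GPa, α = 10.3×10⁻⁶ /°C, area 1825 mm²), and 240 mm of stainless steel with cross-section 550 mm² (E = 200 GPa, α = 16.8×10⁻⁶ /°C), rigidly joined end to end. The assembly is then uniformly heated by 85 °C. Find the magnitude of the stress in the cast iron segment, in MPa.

If the supports were absent, the total length change would be Σ αᵢΔT Lᵢ = 17.5×10⁻⁶×85×875 + 10.3×10⁻⁶×85×450 + 16.8×10⁻⁶×85×240 = 2.038 mm.
The walls prevent any net length change, so an axial force P (same in every segment) develops. Compatibility: P · Σ Lᵢ/(AᵢEᵢ) = δ_free.
The series flexibility is Σ Lᵢ/(AᵢEᵢ) = 875/(1100×111×10³) + 450/(1825×115×10³) + 240/(550×200×10³) = 1.149×10⁻⁵ mm/N.
Hence P = δ_free / Σ(L/AE) = 2.038/1.149×10⁻⁵ = 177.4 kN (compressive).
σ_{cast iron} = P / A = 177400 / 1825 = 97.18 MPa.

σ ≈ 97.2 MPa (compressive)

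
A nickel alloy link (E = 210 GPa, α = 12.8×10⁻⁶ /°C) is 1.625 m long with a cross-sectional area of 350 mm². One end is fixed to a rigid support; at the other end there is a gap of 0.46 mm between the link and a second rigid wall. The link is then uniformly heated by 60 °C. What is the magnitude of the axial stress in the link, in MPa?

Unrestrained expansion: δ_free = αΔT L = 12.8×10⁻⁶ × 60 × 1625 = 1.248 mm.
The gap closes (δ_free > 0.46 mm) and the wall then resists a further 1.248 − 0.46 = 0.788 mm of expansion.
That suppressed elongation corresponds to σ = E·Δ/L = 210×10³ × 0.788/1625 = 101.8 MPa.

σ ≈ 102 MPa (compressive)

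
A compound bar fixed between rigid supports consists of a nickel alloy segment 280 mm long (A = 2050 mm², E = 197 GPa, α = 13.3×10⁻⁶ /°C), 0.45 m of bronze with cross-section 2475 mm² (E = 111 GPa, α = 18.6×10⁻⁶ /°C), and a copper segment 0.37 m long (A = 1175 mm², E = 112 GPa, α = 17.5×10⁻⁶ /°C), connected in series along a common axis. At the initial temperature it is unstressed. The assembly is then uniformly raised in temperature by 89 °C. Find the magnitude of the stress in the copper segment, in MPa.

σ ≈ 273 MPa (compressive)

Free thermal expansion of the whole bar: Σ αᵢΔT Lᵢ = 13.3×10⁻⁶×89×280 + 18.6×10⁻⁶×89×450 + 17.5×10⁻⁶×89×370 = 1.653 mm.
Since the ends are fixed, an axial force P builds up, equal in every segment, with P · Σ Lᵢ/(AᵢEᵢ) = δ_free.
Σ Lᵢ/(AᵢEᵢ) = 280/(2050×197×10³) + 450/(2475×111×10³) + 370/(1175×112×10³) = 5.143×10⁻⁶ mm/N.
Hence P = δ_free / Σ(L/AE) = 1.653/5.143×10⁻⁶ = 321.3 kN (compressive).
σ_{copper} = P / A = 321300 / 1175 = 273.5 MPa.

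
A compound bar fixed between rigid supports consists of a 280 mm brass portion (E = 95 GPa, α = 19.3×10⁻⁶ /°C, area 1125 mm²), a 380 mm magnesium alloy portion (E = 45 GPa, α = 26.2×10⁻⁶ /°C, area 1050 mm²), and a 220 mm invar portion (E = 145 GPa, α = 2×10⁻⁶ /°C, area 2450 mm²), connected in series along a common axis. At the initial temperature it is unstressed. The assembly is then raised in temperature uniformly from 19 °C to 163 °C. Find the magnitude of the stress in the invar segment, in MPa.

If the supports were absent, the total length change would be Σ αᵢΔT Lᵢ = 19.3×10⁻⁶×144×280 + 26.2×10⁻⁶×144×380 + 2×10⁻⁶×144×220 = 2.275 mm.
The walls prevent any net length change, so an axial force P (same in every segment) develops. Compatibility: P · Σ Lᵢ/(AᵢEᵢ) = δ_free.
Σ Lᵢ/(AᵢEᵢ) = 280/(1125×95×10³) + 380/(1050×45×10³) + 220/(2450×145×10³) = 1.128×10⁻⁵ mm/N.
So P = 2.275 / 1.128×10⁻⁵ = 201.7 kN, compressive.
σ_{invar} = P / A = 201700 / 2450 = 82.32 MPa.

σ ≈ 82.3 MPa (compressive)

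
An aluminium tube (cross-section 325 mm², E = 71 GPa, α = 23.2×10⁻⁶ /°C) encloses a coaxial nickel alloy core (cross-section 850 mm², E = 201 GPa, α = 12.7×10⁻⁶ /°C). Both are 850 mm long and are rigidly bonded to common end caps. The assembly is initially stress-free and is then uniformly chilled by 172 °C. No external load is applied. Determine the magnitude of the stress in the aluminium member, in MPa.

σ ≈ 113 MPa (tensile)

Both members must finish at the same length. With the larger α, the aluminium tends to over-contract; the plates restrain it, putting the aluminium in tension and the nickel alloy in compression. With no external load the two internal forces are equal and opposite, magnitude P.
Compatibility of the two members (thermal + elastic change equal): (α₁ − α₂)ΔT = P·[1/(A₁E₁) + 1/(A₂E₂)].
|α₁ − α₂|·ΔT = 10.5×10⁻⁶ × 172 = 0.001806.
1/(A₁E₁) + 1/(A₂E₂) = 1/(325×71×10³) + 1/(850×201×10³) = 4.919×10⁻⁸ N⁻¹.
So P = 0.001806 / 4.919×10⁻⁸ = 36.71 kN.
σ_{aluminium} = P/A₁ = 36710/325 = 113 MPa, tensile.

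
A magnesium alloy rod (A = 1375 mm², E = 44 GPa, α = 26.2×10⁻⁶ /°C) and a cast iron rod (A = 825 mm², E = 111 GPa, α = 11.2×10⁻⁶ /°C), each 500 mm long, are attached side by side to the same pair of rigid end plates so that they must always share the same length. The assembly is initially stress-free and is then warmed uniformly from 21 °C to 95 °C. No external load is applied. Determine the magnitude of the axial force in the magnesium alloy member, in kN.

Equilibrium of a rigid end plate with no external load gives equal and opposite internal forces ±P in the two members. Since α_{magnesium alloy} > α_{cast iron}, heating drives the magnesium alloy into compression and the cast iron into tension.
Equating the net (thermal + elastic) strains gives |α₁ − α₂|·ΔT = P·[1/(A₁E₁) + 1/(A₂E₂)].
|α₁ − α₂|·ΔT = 15×10⁻⁶ × 74 = 0.00111.
1/(A₁E₁) + 1/(A₂E₂) = 1/(1375×44×10³) + 1/(825×111×10³) = 2.745×10⁻⁸ N⁻¹.
P = 0.00111 / 2.745×10⁻⁸ = 40440 N = 40.44 kN.

P ≈ 40.4 kN (compressive in the magnesium alloy)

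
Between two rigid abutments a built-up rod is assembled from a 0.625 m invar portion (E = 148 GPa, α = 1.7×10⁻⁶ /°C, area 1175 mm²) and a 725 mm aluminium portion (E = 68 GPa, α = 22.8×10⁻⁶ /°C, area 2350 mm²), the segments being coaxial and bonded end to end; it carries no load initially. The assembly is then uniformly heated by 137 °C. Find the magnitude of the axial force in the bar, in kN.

P ≈ 296 kN (compressive)

If the supports were absent, the total length change would be Σ αᵢΔT Lᵢ = 1.7×10⁻⁶×137×625 + 22.8×10⁻⁶×137×725 = 2.41 mm.
The walls prevent any net length change, so an axial force P (same in every segment) develops. Compatibility: P · Σ Lᵢ/(AᵢEᵢ) = δ_free.
Σ Lᵢ/(AᵢEᵢ) = 625/(1175×148×10³) + 725/(2350×68×10³) = 8.131×10⁻⁶ mm/N.
P = 2.41 / 8.131×10⁻⁶ = 296400 N = 296.4 kN, compressive.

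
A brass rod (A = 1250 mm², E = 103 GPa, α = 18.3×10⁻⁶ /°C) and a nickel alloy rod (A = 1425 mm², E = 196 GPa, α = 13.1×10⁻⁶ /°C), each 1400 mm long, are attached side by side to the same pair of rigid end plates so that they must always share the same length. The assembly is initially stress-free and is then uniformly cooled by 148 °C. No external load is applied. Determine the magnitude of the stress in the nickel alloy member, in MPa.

σ ≈ 47.6 MPa (compressive)

Equilibrium of a rigid end plate with no external load gives equal and opposite internal forces ±P in the two members. Since α_{brass} > α_{nickel alloy}, cooling drives the brass into tension and the nickel alloy into compression.
Equating the net (thermal + elastic) strains gives |α₁ − α₂|·ΔT = P·[1/(A₁E₁) + 1/(A₂E₂)].
|α₁ − α₂|·ΔT = 5.2×10⁻⁶ × 148 = 0.0007696.
1/(A₁E₁) + 1/(A₂E₂) = 1/(1250×103×10³) + 1/(1425×196×10³) = 1.135×10⁻⁸ N⁻¹.
So P = 0.0007696 / 1.135×10⁻⁸ = 67.82 kN.
σ_{nickel alloy} = P/A₂ = 67820/1425 = 47.59 MPa, compressive.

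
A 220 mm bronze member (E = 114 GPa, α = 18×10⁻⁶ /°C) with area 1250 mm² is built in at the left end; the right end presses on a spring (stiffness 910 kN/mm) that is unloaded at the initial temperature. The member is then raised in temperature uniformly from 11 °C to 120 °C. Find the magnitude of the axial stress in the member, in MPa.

σ ≈ 131 MPa (compressive)

Free thermal expansion: δ_free = αΔT L = 18×10⁻⁶ × 109 × 220 = 0.4316 mm.
Let P be the compressive force at the spring. The member shortens elastically by PL/(AE) and the spring compresses by P/k; together these equal δ_free.
P [ L/(AE) + 1/k ] = δ_free → P [ 220/(1250×114×10³) + 1/(910×10³) ] = 0.4316.
P = 0.4316 / 2.643×10⁻⁶ = 163300 N.
σ = P/A = 163300/1250 = 130.7 MPa.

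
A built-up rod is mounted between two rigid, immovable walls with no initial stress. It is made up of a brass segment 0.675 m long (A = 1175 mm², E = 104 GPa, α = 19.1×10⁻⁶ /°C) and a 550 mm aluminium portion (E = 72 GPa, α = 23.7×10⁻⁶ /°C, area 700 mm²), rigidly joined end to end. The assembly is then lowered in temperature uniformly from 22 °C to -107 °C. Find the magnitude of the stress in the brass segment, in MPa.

If the supports were absent, the total length change would be Σ αᵢΔT Lᵢ = 19.1×10⁻⁶×129×675 + 23.7×10⁻⁶×129×550 = 3.345 mm.
Since the ends are fixed, an axial force P builds up, equal in every segment, with P · Σ Lᵢ/(AᵢEᵢ) = δ_free.
Σ Lᵢ/(AᵢEᵢ) = 675/(1175×104×10³) + 550/(700×72×10³) = 1.644×10⁻⁵ mm/N.
Hence P = δ_free / Σ(L/AE) = 3.345/1.644×10⁻⁵ = 203.5 kN (tensile).
σ_{brass} = P / A = 203500 / 1175 = 173.2 MPa.

σ ≈ 173 MPa (tensile)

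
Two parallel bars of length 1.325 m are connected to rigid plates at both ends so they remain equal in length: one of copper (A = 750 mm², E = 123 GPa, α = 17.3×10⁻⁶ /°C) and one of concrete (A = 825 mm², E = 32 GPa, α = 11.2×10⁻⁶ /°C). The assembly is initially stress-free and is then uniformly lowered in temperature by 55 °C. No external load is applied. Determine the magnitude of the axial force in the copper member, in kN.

Equilibrium of a rigid end plate with no external load gives equal and opposite internal forces ±P in the two members. Since α_{copper} > α_{concrete}, cooling drives the copper into tension and the concrete into compression.
Equating the net (thermal + elastic) strains gives |α₁ − α₂|·ΔT = P·[1/(A₁E₁) + 1/(A₂E₂)].
|α₁ − α₂|·ΔT = 6.1×10⁻⁶ × 55 = 0.0003355.
1/(A₁E₁) + 1/(A₂E₂) = 1/(750×123×10³) + 1/(825×32×10³) = 4.872×10⁻⁸ N⁻¹.
So P = 0.0003355 / 4.872×10⁻⁸ = 6.886 kN.

P ≈ 6.89 kN (tensile in the copper)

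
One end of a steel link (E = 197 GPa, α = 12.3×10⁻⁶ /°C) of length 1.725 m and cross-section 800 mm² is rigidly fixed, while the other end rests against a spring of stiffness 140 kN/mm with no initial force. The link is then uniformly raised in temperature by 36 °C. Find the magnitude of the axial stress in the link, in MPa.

The unrestrained thermal change is αΔT L = 12.3×10⁻⁶ × 36 × 1725 = 0.7638 mm.
Let P be the compressive force at the spring. The link shortens elastically by PL/(AE) and the spring compresses by P/k; together these equal δ_free.
P [ L/(AE) + 1/k ] = δ_free → P [ 1725/(800×197×10³) + 1/(140×10³) ] = 0.7638.
P = 0.7638 / 1.809×10⁻⁵ = 42230 N.
σ = P/A = 42230/800 = 52.78 MPa.

σ ≈ 52.8 MPa (compressive)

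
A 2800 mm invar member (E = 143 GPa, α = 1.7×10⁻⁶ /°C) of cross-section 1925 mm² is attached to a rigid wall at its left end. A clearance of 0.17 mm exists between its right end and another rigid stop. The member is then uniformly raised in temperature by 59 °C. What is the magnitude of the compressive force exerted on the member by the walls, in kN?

P ≈ 10.9 kN

If the wall were absent the member would grow by αΔT L = 1.7×10⁻⁶ × 59 × 2800 = 0.2808 mm.
This exceeds the 0.17 mm gap, so the wall pushes back. The portion of expansion that must be recovered elastically is δ_free − gap = 0.2808 − 0.17 = 0.1108 mm.
That suppressed elongation corresponds to σ = E·Δ/L = 143×10³ × 0.1108/2800 = 5.661 MPa.
P = σA = 5.661 × 1925 = 10.9 kN.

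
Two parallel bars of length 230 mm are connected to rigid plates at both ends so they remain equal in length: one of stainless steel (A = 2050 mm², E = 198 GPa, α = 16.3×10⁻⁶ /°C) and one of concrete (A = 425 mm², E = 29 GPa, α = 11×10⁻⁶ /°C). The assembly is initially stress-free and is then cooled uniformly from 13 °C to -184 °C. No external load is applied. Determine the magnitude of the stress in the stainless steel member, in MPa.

Both members must finish at the same length. With the larger α, the stainless steel tends to over-contract; the plates restrain it, putting the stainless steel in tension and the concrete in compression. With no external load the two internal forces are equal and opposite, magnitude P.
Compatibility of the two members (thermal + elastic change equal): (α₁ − α₂)ΔT = P·[1/(A₁E₁) + 1/(A₂E₂)].
|α₁ − α₂|·ΔT = 5.3×10⁻⁶ × 197 = 0.001044.
1/(A₁E₁) + 1/(A₂E₂) = 1/(2050×198×10³) + 1/(425×29×10³) = 8.36×10⁻⁸ N⁻¹.
P = 0.001044 / 8.36×10⁻⁸ = 12490 N = 12.49 kN.
σ_{stainless steel} = P/A₁ = 12490/2050 = 6.092 MPa, tensile.

σ ≈ 6.09 MPa (tensile)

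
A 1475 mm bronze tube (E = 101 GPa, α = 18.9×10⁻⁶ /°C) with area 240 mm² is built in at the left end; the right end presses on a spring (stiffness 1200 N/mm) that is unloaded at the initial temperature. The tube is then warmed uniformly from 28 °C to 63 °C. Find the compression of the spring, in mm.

If the spring were absent the tube would lengthen by αΔT L = 18.9×10⁻⁶ × 35 × 1475 = 0.9757 mm.
With a force P in the spring, the elastic change of the tube is PL/(AE) and that of the spring is P/k; compatibility requires their sum to equal δ_free.
So P = δ_free / [L/(AE) + 1/k] = 0.9757 / [ 1475/(240×101×10³) + 1/(1200) ].
P = 0.9757 / 0.0008942 = 1091 N.
Spring compression = P/k = 1091/(1200) = 0.9093 mm.

δ ≈ 0.909 mm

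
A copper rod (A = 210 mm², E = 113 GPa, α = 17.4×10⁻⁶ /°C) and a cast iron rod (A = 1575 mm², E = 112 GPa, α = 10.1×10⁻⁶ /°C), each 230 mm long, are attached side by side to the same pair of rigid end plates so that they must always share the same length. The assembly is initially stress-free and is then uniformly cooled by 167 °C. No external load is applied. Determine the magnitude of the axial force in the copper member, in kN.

The copper has the larger α, so on cooling it would change length more than the cast iron if both were free. The rigid plates force a common final length, so the copper is put into tension and the cast iron into compression, with equal and opposite forces P (no external load).
Compatibility of the two members (thermal + elastic change equal): (α₁ − α₂)ΔT = P·[1/(A₁E₁) + 1/(A₂E₂)].
|α₁ − α₂|·ΔT = 7.3×10⁻⁶ × 167 = 0.001219.
1/(A₁E₁) + 1/(A₂E₂) = 1/(210×113×10³) + 1/(1575×112×10³) = 4.781×10⁻⁸ N⁻¹.
So P = 0.001219 / 4.781×10⁻⁸ = 25.5 kN.

P ≈ 25.5 kN (tensile in the copper)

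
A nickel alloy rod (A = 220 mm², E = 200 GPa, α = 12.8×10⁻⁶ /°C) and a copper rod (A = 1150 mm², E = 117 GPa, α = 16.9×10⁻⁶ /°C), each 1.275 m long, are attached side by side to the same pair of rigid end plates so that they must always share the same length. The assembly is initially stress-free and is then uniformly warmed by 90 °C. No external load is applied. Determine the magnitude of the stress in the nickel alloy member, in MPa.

The copper has the larger α, so on heating it would change length more than the nickel alloy if both were free. The rigid plates force a common final length, so the copper is put into compression and the nickel alloy into tension, with equal and opposite forces P (no external load).
Setting the final lengths equal and cancelling L: (α₁ − α₂)ΔT = P/(A₁E₁) + P/(A₂E₂).
|α₁ − α₂|·ΔT = 4.1×10⁻⁶ × 90 = 0.000369.
1/(A₁E₁) + 1/(A₂E₂) = 1/(220×200×10³) + 1/(1150×117×10³) = 3.016×10⁻⁸ N⁻¹.
So P = 0.000369 / 3.016×10⁻⁸ = 12.23 kN.
σ_{nickel alloy} = P/A₁ = 12230/220 = 55.61 MPa, tensile.

σ ≈ 55.6 MPa (tensile)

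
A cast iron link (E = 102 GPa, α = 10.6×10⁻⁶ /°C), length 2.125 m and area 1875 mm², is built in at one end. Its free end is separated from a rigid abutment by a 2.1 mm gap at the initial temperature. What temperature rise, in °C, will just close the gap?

ΔT ≈ 93.2 °C

The gap closes when αΔT L = 2.1 mm, since the link is still unstressed at that instant.
So ΔT = g/(αL) = 2.1/(10.6×10⁻⁶ × 2125) = 93.23 °C.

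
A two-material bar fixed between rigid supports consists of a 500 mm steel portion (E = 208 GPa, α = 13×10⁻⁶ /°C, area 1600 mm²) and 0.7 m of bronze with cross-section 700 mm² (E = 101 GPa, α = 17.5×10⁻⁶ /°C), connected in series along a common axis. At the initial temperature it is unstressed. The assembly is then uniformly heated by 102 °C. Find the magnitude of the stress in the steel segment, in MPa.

If the supports were absent, the total length change would be Σ αᵢΔT Lᵢ = 13×10⁻⁶×102×500 + 17.5×10⁻⁶×102×700 = 1.912 mm.
The rigid supports impose zero overall length change; the single axial force P common to all segments must satisfy P Σ Lᵢ/(AᵢEᵢ) = δ_free.
The series flexibility is Σ Lᵢ/(AᵢEᵢ) = 500/(1600×208×10³) + 700/(700×101×10³) = 1.14×10⁻⁵ mm/N.
Hence P = δ_free / Σ(L/AE) = 1.912/1.14×10⁻⁵ = 167.7 kN (compressive).
σ_{steel} = P / A = 167700 / 1600 = 104.8 MPa.

σ ≈ 105 MPa (compressive)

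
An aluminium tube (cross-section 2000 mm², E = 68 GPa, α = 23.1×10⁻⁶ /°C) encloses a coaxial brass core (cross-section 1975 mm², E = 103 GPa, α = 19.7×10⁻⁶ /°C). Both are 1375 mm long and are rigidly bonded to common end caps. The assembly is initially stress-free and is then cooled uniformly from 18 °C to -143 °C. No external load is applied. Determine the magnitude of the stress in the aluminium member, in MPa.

σ ≈ 22.3 MPa (tensile)

Equilibrium of a rigid end plate with no external load gives equal and opposite internal forces ±P in the two members. Since α_{aluminium} > α_{brass}, cooling drives the aluminium into tension and the brass into compression.
Setting the final lengths equal and cancelling L: (α₁ − α₂)ΔT = P/(A₁E₁) + P/(A₂E₂).
|α₁ − α₂|·ΔT = 3.4×10⁻⁶ × 161 = 0.0005474.
1/(A₁E₁) + 1/(A₂E₂) = 1/(2000×68×10³) + 1/(1975×103×10³) = 1.227×10⁻⁸ N⁻¹.
P = 0.0005474 / 1.227×10⁻⁸ = 44620 N = 44.62 kN.
σ_{aluminium} = P/A₁ = 44620/2000 = 22.31 MPa, tensile.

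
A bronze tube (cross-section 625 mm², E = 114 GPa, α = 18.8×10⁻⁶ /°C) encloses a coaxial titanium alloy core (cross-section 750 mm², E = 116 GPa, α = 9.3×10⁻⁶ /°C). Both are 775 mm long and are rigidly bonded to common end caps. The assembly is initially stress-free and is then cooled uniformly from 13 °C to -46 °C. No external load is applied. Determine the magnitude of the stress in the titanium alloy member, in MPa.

σ ≈ 29.3 MPa (compressive)

The bronze has the larger α, so on cooling it would change length more than the titanium alloy if both were free. The rigid plates force a common final length, so the bronze is put into tension and the titanium alloy into compression, with equal and opposite forces P (no external load).
Equating the net (thermal + elastic) strains gives |α₁ − α₂|·ΔT = P·[1/(A₁E₁) + 1/(A₂E₂)].
|α₁ − α₂|·ΔT = 9.5×10⁻⁶ × 59 = 0.0005605.
1/(A₁E₁) + 1/(A₂E₂) = 1/(625×114×10³) + 1/(750×116×10³) = 2.553×10⁻⁸ N⁻¹.
P = 0.0005605 / 2.553×10⁻⁸ = 21960 N = 21.96 kN.
σ_{titanium alloy} = P/A₂ = 21960/750 = 29.27 MPa, compressive.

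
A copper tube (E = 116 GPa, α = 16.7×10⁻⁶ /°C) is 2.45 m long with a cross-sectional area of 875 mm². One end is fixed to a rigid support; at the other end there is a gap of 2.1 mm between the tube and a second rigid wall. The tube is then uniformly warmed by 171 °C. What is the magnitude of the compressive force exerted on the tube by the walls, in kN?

P ≈ 203 kN

Free thermal elongation = αΔT L = 16.7×10⁻⁶ × 171 × 2450 = 6.996 mm.
The gap closes (δ_free > 2.1 mm) and the wall then resists a further 6.996 − 2.1 = 4.896 mm of expansion.
That suppressed elongation corresponds to σ = E·Δ/L = 116×10³ × 4.896/2450 = 231.8 MPa.
Force on the wall = σA = 231.8 × 875 mm² = 202.9 kN.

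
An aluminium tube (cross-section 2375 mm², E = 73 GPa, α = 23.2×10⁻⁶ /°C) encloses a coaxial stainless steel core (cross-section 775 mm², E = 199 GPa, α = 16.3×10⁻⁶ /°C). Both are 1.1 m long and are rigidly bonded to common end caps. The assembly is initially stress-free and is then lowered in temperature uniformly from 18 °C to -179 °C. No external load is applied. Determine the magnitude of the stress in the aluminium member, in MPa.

σ ≈ 46.7 MPa (tensile)

Both members must finish at the same length. With the larger α, the aluminium tends to over-contract; the plates restrain it, putting the aluminium in tension and the stainless steel in compression. With no external load the two internal forces are equal and opposite, magnitude P.
Setting the final lengths equal and cancelling L: (α₁ − α₂)ΔT = P/(A₁E₁) + P/(A₂E₂).
|α₁ − α₂|·ΔT = 6.9×10⁻⁶ × 197 = 0.001359.
1/(A₁E₁) + 1/(A₂E₂) = 1/(2375×73×10³) + 1/(775×199×10³) = 1.225×10⁻⁸ N⁻¹.
P = 0.001359 / 1.225×10⁻⁸ = 110900 N = 110.9 kN.
σ_{aluminium} = P/A₁ = 110900/2375 = 46.71 MPa, tensile.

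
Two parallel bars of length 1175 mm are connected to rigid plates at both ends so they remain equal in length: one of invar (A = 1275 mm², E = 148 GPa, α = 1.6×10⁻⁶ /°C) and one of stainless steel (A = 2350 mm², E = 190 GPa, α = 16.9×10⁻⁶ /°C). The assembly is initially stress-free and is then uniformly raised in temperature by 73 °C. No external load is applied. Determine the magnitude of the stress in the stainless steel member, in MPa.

The stainless steel has the larger α, so on heating it would change length more than the invar if both were free. The rigid plates force a common final length, so the stainless steel is put into compression and the invar into tension, with equal and opposite forces P (no external load).
Compatibility of the two members (thermal + elastic change equal): (α₁ − α₂)ΔT = P·[1/(A₁E₁) + 1/(A₂E₂)].
|α₁ − α₂|·ΔT = 15.3×10⁻⁶ × 73 = 0.001117.
1/(A₁E₁) + 1/(A₂E₂) = 1/(1275×148×10³) + 1/(2350×190×10³) = 7.539×10⁻⁹ N⁻¹.
P = 0.001117 / 7.539×10⁻⁹ = 148100 N = 148.1 kN.
σ_{stainless steel} = P/A₂ = 148100/2350 = 63.04 MPa, compressive.

σ ≈ 63 MPa (compressive)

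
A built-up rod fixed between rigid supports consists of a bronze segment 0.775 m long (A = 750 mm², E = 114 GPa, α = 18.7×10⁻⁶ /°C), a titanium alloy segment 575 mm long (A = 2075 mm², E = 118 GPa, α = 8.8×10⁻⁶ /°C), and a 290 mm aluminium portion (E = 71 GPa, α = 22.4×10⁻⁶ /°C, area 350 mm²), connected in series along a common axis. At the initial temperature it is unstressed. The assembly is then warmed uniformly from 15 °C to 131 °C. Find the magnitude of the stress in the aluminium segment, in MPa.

σ ≈ 374 MPa (compressive)

With the walls removed the bar would change length by δ_free = Σ αᵢΔT Lᵢ = 18.7×10⁻⁶×116×775 + 8.8×10⁻⁶×116×575 + 22.4×10⁻⁶×116×290 = 3.022 mm.
The rigid supports impose zero overall length change; the single axial force P common to all segments must satisfy P Σ Lᵢ/(AᵢEᵢ) = δ_free.
Σ Lᵢ/(AᵢEᵢ) = 775/(750×114×10³) + 575/(2075×118×10³) + 290/(350×71×10³) = 2.308×10⁻⁵ mm/N.
Hence P = δ_free / Σ(L/AE) = 3.022/2.308×10⁻⁵ = 130.9 kN (compressive).
σ_{aluminium} = P / A = 130900 / 350 = 374 MPa.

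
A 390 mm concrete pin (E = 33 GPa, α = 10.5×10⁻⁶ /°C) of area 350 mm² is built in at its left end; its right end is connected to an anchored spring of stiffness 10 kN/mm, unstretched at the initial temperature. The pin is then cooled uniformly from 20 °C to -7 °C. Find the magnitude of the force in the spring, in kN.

P ≈ 0.827 kN

If the spring were absent the pin would shorten by αΔT L = 10.5×10⁻⁶ × 27 × 390 = 0.1106 mm.
Let P be the tensile force in the spring. The pin extends elastically by PL/(AE) and the spring stretches by P/k; together these equal δ_free.
P [ L/(AE) + 1/k ] = δ_free → P [ 390/(350×33×10³) + 1/(10×10³) ] = 0.1106.
P = 0.1106 / 0.0001338 = 826.6 N.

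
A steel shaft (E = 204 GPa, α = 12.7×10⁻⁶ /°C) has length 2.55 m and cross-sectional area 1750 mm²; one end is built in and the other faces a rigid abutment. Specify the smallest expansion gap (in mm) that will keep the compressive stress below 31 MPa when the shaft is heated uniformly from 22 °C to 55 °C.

g ≈ 0.681 mm

With no wall the shaft would lengthen by αΔT L = 12.7×10⁻⁶ × 33 × 2550 = 1.069 mm.
A stress of 31 MPa corresponds to the wall pushing the shaft back by σL/E = 31×2550/(204×10³) = 0.3875 mm.
So the gap has to take up the difference, g_min = δ_free − σL/E = 1.069 − 0.3875 = 0.6812 mm.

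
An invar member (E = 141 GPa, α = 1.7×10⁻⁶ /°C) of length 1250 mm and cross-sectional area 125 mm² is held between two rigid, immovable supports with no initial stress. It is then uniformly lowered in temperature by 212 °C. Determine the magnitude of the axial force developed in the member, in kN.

P ≈ 6.35 kN (tensile)

Full restraint means ε = 0, so the stress is σ = EαΔT = 141×10³ × 1.7×10⁻⁶ × 212 = 50.82 MPa.
Axial force P = σA = 50.82 × 125 = 6352 N = 6.352 kN, tensile.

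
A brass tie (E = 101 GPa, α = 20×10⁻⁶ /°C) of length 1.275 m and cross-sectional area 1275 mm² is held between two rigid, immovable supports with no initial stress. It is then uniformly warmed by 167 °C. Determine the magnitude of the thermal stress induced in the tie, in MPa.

With length fixed, the mechanical strain must cancel the thermal strain αΔT = 20×10⁻⁶ × 167 = 3340×10⁻⁶.
σ = EαΔT = 101×10³ × 20×10⁻⁶ × 167 = 337.3 MPa (compressive; the tie is trying to expand).

σ ≈ 337 MPa (compressive)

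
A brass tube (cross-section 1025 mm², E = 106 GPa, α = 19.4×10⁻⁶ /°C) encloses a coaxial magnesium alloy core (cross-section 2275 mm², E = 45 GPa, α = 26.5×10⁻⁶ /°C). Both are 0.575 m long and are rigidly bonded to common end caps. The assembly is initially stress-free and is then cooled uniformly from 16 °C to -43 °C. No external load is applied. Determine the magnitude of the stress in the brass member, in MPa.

σ ≈ 21.5 MPa (compressive)

The magnesium alloy has the larger α, so on cooling it would change length more than the brass if both were free. The rigid plates force a common final length, so the magnesium alloy is put into tension and the brass into compression, with equal and opposite forces P (no external load).
Equating the net (thermal + elastic) strains gives |α₁ − α₂|·ΔT = P·[1/(A₁E₁) + 1/(A₂E₂)].
|α₁ − α₂|·ΔT = 7.1×10⁻⁶ × 59 = 0.0004189.
1/(A₁E₁) + 1/(A₂E₂) = 1/(1025×106×10³) + 1/(2275×45×10³) = 1.897×10⁻⁸ N⁻¹.
So P = 0.0004189 / 1.897×10⁻⁸ = 22.08 kN.
σ_{brass} = P/A₁ = 22080/1025 = 21.54 MPa, compressive.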